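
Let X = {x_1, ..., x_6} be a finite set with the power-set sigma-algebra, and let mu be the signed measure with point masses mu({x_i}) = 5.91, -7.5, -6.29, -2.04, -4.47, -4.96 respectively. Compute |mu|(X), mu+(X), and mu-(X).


Step 1: Every measurable set is a union of atoms (the cells / points), so a Hahn decomposition is
  obtained by grouping atoms by sign: P = union of atoms with mu > 0, N = union of the remaining atoms.
  Atoms in P (indices): 1;  atoms in N (indices): 2, 3, 4, 5, 6
  Positive values: 5.91
  Negative values: -7.5, -6.29, -2.04, -4.47, -4.96
Step 2: mu+(X) = mu(P) = sum of positive atom values = 5.91
Step 3: mu-(X) = -mu(N) = sum of |negative atom values| = 25.26
Step 4: |mu|(X) = mu+(X) + mu-(X) = 5.91 + 25.26 = 31.17


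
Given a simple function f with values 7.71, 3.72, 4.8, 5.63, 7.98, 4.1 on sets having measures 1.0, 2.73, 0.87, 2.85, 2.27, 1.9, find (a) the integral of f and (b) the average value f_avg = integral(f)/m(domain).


Step 1: Integral = sum(value_i * measure_i)
= 7.71*1.0 + 3.72*2.73 + 4.8*0.87 + 5.63*2.85 + 7.98*2.27 + 4.1*1.9
= 7.71 + 10.1556 + 4.176 + 16.0455 + 18.1146 + 7.79
= 63.9917
Step 2: Total measure of domain = 1.0 + 2.73 + 0.87 + 2.85 + 2.27 + 1.9 = 11.62
Step 3: Average value = 63.9917 / 11.62 = 5.507031


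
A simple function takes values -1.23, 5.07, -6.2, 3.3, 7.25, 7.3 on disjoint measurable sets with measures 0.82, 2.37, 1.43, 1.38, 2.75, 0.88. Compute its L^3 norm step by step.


Step 1: Compute |f_i|^3 for each value:
  |-1.23|^3 = 1.860867
  |5.07|^3 = 130.323843
  |-6.2|^3 = 238.328
  |3.3|^3 = 35.937
  |7.25|^3 = 381.078125
  |7.3|^3 = 389.017
Step 2: Multiply by measures and sum:
  1.860867 * 0.82 = 1.525911
  130.323843 * 2.37 = 308.867508
  238.328 * 1.43 = 340.80904
  35.937 * 1.38 = 49.59306
  381.078125 * 2.75 = 1047.964844
  389.017 * 0.88 = 342.33496
Sum = 1.525911 + 308.867508 + 340.80904 + 49.59306 + 1047.964844 + 342.33496 = 2091.095323
Step 3: Take the p-th root:
||f||_3 = (2091.095323)^(1/3) = 12.787666


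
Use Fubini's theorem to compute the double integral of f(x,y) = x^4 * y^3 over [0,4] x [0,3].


By Fubini's theorem, the double integral factors as a product of single integrals:
Step 1: integral_0^4 x^4 dx = [x^5/5] from 0 to 4
     = 4^5/5 = 204.8
Step 2: integral_0^3 y^3 dy = [y^4/4] from 0 to 3
     = 3^4/4 = 20.25
Step 3: Double integral = 204.8 * 20.25 = 4147.2


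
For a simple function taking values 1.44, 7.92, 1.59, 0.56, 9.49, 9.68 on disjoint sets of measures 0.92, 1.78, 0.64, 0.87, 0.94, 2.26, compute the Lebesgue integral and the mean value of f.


Step 1: Integral = sum(value_i * measure_i)
= 1.44*0.92 + 7.92*1.78 + 1.59*0.64 + 0.56*0.87 + 9.49*0.94 + 9.68*2.26
= 1.3248 + 14.0976 + 1.0176 + 0.4872 + 8.9206 + 21.8768
= 47.7246
Step 2: Total measure of domain = 0.92 + 1.78 + 0.64 + 0.87 + 0.94 + 2.26 = 7.41
Step 3: Average value = 47.7246 / 7.41 = 6.440567


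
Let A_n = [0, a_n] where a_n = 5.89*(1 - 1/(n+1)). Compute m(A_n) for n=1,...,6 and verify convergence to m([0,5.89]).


By continuity of measure from below: if A_n increases to A, then m(A_n) -> m(A).
Here A = [0, 5.89], so m(A) = 5.89
Step 1: a_1 = 5.89*(1 - 1/2) = 2.945, m(A_1) = 2.945
Step 2: a_2 = 5.89*(1 - 1/3) = 3.9267, m(A_2) = 3.9267
Step 3: a_3 = 5.89*(1 - 1/4) = 4.4175, m(A_3) = 4.4175
Step 4: a_4 = 5.89*(1 - 1/5) = 4.712, m(A_4) = 4.712
Step 5: a_5 = 5.89*(1 - 1/6) = 4.9083, m(A_5) = 4.9083
Step 6: a_6 = 5.89*(1 - 1/7) = 5.0486, m(A_6) = 5.0486
Limit: m(A_n) -> m([0,5.89]) = 5.89


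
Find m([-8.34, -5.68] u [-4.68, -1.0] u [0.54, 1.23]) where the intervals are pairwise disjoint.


For pairwise disjoint intervals, m(union) = sum of lengths.
= (-5.68 - -8.34) + (-1.0 - -4.68) + (1.23 - 0.54)
= 2.66 + 3.68 + 0.69
= 7.03


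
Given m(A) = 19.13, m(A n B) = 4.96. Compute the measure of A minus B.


m(A \ B) = m(A) - m(A n B)
= 19.13 - 4.96
= 14.17


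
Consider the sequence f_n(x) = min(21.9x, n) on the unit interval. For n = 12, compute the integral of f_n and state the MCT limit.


f(x) = 21.9x on [0,1]; f_n(x) = min(21.9x, n). At n = 12:
Step 1: f(x) reaches 12 at x = 12/21.9 = 0.547945
Step 2: integral(f_12) = integral(21.9x, 0, 0.547945) + integral(12, 0.547945, 1)
       = 21.9*0.547945^2/2 + 12*(1 - 0.547945)
       = 3.287671 + 5.424658
       = 8.712329
Step 3: As n -> infinity, f_n increases to f, so by MCT integral(f_n) -> integral(f) = 21.9/2 = 10.95.
Convergence: integral(f_12) = 8.712329 -> 10.95 as n -> infinity


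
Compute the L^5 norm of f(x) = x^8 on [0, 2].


Step 1: ||f||_5 = (integral_0^2 |x^8|^5 dx)^(1/5)
     = (integral_0^2 x^40 dx)^(1/5)
Step 2: integral_0^2 x^40 dx = [x^41/(41)] from 0 to 2 = 2^41/41
     = 2199023255552/41 = 5.363471e+10
Step 3: ||f||_5 = (5.363471e+10)^(1/5) = 139.923027


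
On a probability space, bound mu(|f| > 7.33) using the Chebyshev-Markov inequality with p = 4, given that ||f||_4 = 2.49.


Chebyshev/Markov inequality: mu(|f| > eps) <= (||f||_p / eps)^p
Step 1: ||f||_4 / eps = 2.49 / 7.33 = 0.3397
Step 2: Raise to power p = 4:
  (0.3397)^4 = 0.013316
Step 3: Therefore mu(|f| > 7.33) <= 0.013316


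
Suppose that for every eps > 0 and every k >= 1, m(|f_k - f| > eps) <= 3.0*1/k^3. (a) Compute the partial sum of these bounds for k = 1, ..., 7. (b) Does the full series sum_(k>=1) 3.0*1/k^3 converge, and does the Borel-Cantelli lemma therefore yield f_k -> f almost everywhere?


Step 1: List the terms 3.0*1/k^3 for k = 1 to 7:
  k=1: 3
  k=2: 0.375
  k=3: 0.111111
  k=4: 0.046875
  k=5: 0.024
  k=6: 0.013889
  k=7: 0.008746
Step 2: Partial sum = 3 + 0.375 + 0.111111 + 0.046875 + 0.024 + 0.013889 + 0.008746
     = 3.579621
Step 3: The full series sum_(k>=1) 3.0*1/k^3 converges (p-series with p = 3 > 1; a constant multiple of a convergent series converges).
Step 4: Fix eps > 0. Since sum_k m(|f_k - f| > eps) < infinity, the Borel-Cantelli lemma gives
        m(limsup_k {|f_k - f| > eps}) = 0, i.e. for a.e. x, |f_k(x) - f(x)| <= eps for all large k.
        Applying this with eps = 1/j for j = 1, 2, ... and intersecting the countably many full-measure sets,
        for a.e. x we get limsup_k |f_k(x) - f(x)| <= 1/j for every j, hence f_k -> f almost everywhere.
Conclusion: series converges; Borel-Cantelli yields f_k -> f a.e.


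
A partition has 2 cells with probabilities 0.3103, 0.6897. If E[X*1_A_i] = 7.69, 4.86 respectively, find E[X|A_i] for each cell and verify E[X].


For each cell A_i: E[X|A_i] = E[X*1_A_i] / P(A_i)
Step 1: E[X|A_1] = 7.69 / 0.3103 = 24.782469
Step 2: E[X|A_2] = 4.86 / 0.6897 = 7.046542
Verification: E[X] = sum E[X*1_A_i] = 7.69 + 4.86 = 12.55


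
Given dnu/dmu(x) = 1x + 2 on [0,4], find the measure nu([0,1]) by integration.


nu(A) = integral_A (dnu/dmu) dmu = integral_0^1 (1x + 2) dx
Step 1: Antiderivative F(x) = (1/2)x^2 + 2x
Step 2: F(1) = (1/2)*1^2 + 2*1 = 0.5 + 2 = 2.5
Step 3: F(0) = (1/2)*0^2 + 2*0 = 0.0 + 0 = 0.0
Step 4: nu([0,1]) = F(1) - F(0) = 2.5 - 0.0 = 2.5


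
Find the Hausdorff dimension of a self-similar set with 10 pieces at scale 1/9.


For a self-similar set with N copies scaled by 1/r:
dim_H = log(N)/log(r) = log(10)/log(9)
= 2.302585/2.197225
= 1.047952


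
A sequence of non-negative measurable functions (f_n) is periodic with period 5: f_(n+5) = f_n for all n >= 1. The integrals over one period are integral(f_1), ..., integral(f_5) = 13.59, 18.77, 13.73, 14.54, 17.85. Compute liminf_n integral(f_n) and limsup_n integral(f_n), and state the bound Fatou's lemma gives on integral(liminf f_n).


The sequence (integral(f_n)) is periodic with period 5, repeating the values 13.59, 18.77, 13.73, 14.54, 17.85 indefinitely.
Step 1: For a periodic sequence, every tail (a_m, a_(m+1), ...) contains all 5 period values infinitely often.
Step 2: Hence inf of every tail = min of the period values = min(13.59, 18.77, 13.73, 14.54, 17.85) = 13.59.
        liminf_n integral(f_n) = sup over m of (inf of tail from m) = 13.59.
Step 3: Similarly sup of every tail = max of the period values = 18.77.
        limsup_n integral(f_n) = 18.77.
Step 4: Fatou's lemma: integral(liminf_n f_n) <= liminf_n integral(f_n) = 13.59.
        So the integral of the pointwise liminf is at most 13.59.


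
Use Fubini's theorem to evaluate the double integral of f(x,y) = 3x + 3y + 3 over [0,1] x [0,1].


By Fubini, integrate in x first, then y.
Step 1: Fix y, integrate over x in [0,1]:
  integral(3x + 3y + 3, x=0..1)
  = 3*(1^2 - 0^2)/2 + (3y + 3)*(1 - 0)
  = 1.5 + (3y + 3)*1
  = 1.5 + 3y + 3
  = 4.5 + 3y
Step 2: Integrate over y in [0,1]:
  integral(4.5 + 3y, y=0..1)
  = 4.5*1 + 3*(1^2 - 0^2)/2
  = 4.5 + 1.5
  = 6


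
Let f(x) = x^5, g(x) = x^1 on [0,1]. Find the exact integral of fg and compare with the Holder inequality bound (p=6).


Step 1: Exact integral of f*g = integral(x^6, 0, 1) = 1/7
     = 0.142857
Step 2: Holder bound with p=6, q=1.2:
  ||f||_p = (integral x^30 dx)^(1/6) = (1/31)^(1/6) = 0.564209
  ||g||_q = (integral x^1.2 dx)^(1/1.2) = (1/2.2)^(1/1.2) = 0.518379
Step 3: Holder bound = ||f||_p * ||g||_q = 0.564209 * 0.518379 = 0.292474
Verification: 0.142857 <= 0.292474 (Holder holds)


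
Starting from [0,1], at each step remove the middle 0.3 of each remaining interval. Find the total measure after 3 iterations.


Step 1: At each step, fraction remaining = 1 - 0.3 = 0.7
Step 2: After 3 steps, measure = (0.7)^3
Step 3: Computing the power step by step:
  After step 1: 0.7
  After step 2: 0.49
  After step 3: 0.343
Result = 0.343


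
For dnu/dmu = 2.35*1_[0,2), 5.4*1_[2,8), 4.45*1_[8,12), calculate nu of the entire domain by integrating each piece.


Integrate each piece of the Radon-Nikodym derivative:
Step 1: integral_0^2 2.35 dx = 2.35*(2-0) = 2.35*2 = 4.7
Step 2: integral_2^8 5.4 dx = 5.4*(8-2) = 5.4*6 = 32.4
Step 3: integral_8^12 4.45 dx = 4.45*(12-8) = 4.45*4 = 17.8
Total: 4.7 + 32.4 + 17.8 = 54.9


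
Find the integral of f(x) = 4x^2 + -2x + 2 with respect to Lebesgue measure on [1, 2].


The Lebesgue integral of a Riemann-integrable function agrees with the Riemann integral.
Antiderivative F(x) = (4/3)x^3 + (-2/2)x^2 + 2x
F(2) = (4/3)*2^3 + (-2/2)*2^2 + 2*2
     = (4/3)*8 + (-2/2)*4 + 2*2
     = 10.666667 + -4 + 4
     = 10.666667
F(1) = 2.333333
Integral = F(2) - F(1) = 10.666667 - 2.333333 = 8.333333


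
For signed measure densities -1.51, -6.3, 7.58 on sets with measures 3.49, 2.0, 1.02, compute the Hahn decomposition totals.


Step 1: Compute signed measure on each set:
  Set 1: -1.51 * 3.49 = -5.2699
  Set 2: -6.3 * 2.0 = -12.6
  Set 3: 7.58 * 1.02 = 7.7316
Step 2: Total signed measure = (-5.2699) + (-12.6) + (7.7316)
     = -10.1383
Step 3: Positive part mu+(X) = sum of positive contributions = 7.7316
Step 4: Negative part mu-(X) = |sum of negative contributions| = 17.8699


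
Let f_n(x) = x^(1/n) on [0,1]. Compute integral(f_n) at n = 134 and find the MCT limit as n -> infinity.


At n = 134: f_134(x) = x^(1/134).
Step 1: integral(x^(1/134), 0, 1) = [x^(1/134+1) / (1/134+1)] from 0 to 1
     = 1 / (1/134 + 1) = 1 / ((134+1)/134) = 134/(134+1)
     = 134/135 = 0.992593
Step 2: As n -> infinity, f_n(x) = x^(1/n) -> 1 for x in (0,1], and f_n is increasing in n.
By MCT, lim_n integral(f_n) = integral(lim_n f_n) = integral(1, 0, 1) = 1.
Step 3: Verify convergence: 134/135 = 0.992593 -> 1


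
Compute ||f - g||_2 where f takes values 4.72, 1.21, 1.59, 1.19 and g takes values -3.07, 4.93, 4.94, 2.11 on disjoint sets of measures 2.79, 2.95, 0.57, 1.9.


Step 1: Compute differences f_i - g_i:
  4.72 - -3.07 = 7.79
  1.21 - 4.93 = -3.72
  1.59 - 4.94 = -3.35
  1.19 - 2.11 = -0.92
Step 2: Compute |diff|^2 * measure for each set:
  |7.79|^2 * 2.79 = 60.6841 * 2.79 = 169.308639
  |-3.72|^2 * 2.95 = 13.8384 * 2.95 = 40.82328
  |-3.35|^2 * 0.57 = 11.2225 * 0.57 = 6.396825
  |-0.92|^2 * 1.9 = 0.8464 * 1.9 = 1.60816
Step 3: Sum = 218.136904
Step 4: ||f-g||_2 = (218.136904)^(1/2) = 14.769458


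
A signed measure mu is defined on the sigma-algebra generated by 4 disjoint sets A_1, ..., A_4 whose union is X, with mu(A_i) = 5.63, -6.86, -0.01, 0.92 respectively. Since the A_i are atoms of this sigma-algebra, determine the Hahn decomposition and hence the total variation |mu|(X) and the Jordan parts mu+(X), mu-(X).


Step 1: Every measurable set is a union of atoms (the cells / points), so a Hahn decomposition is
  obtained by grouping atoms by sign: P = union of atoms with mu > 0, N = union of the remaining atoms.
  Atoms in P (indices): 1, 4;  atoms in N (indices): 2, 3
  Positive values: 5.63, 0.92
  Negative values: -6.86, -0.01
Step 2: mu+(X) = mu(P) = sum of positive atom values = 6.55
Step 3: mu-(X) = -mu(N) = sum of |negative atom values| = 6.87
Step 4: |mu|(X) = mu+(X) + mu-(X) = 6.55 + 6.87 = 13.42


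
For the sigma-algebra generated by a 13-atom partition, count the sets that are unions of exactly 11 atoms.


Each element of F is a union of some subset of the 13 atoms.
Elements that are unions of exactly 11 atoms correspond to 11-element subsets of the 13 atoms.
Count = C(13, 11) = 13! / (11! * 2!) = 78.


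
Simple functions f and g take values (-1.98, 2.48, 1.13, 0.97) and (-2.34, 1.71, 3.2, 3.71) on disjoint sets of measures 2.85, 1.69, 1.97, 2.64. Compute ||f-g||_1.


Step 1: Compute differences f_i - g_i:
  -1.98 - -2.34 = 0.36
  2.48 - 1.71 = 0.77
  1.13 - 3.2 = -2.07
  0.97 - 3.71 = -2.74
Step 2: Compute |diff|^1 * measure for each set:
  |0.36|^1 * 2.85 = 0.36 * 2.85 = 1.026
  |0.77|^1 * 1.69 = 0.77 * 1.69 = 1.3013
  |-2.07|^1 * 1.97 = 2.07 * 1.97 = 4.0779
  |-2.74|^1 * 2.64 = 2.74 * 2.64 = 7.2336
Step 3: Sum = 13.6388
Step 4: ||f-g||_1 = (13.6388)^(1/1) = 13.6388


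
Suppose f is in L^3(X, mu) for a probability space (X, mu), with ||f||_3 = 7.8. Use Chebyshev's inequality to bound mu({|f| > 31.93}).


Chebyshev/Markov inequality: mu(|f| > eps) <= (||f||_p / eps)^p
Step 1: ||f||_3 / eps = 7.8 / 31.93 = 0.244284
Step 2: Raise to power p = 3:
  (0.244284)^3 = 0.014578
Step 3: Therefore mu(|f| > 31.93) <= 0.014578


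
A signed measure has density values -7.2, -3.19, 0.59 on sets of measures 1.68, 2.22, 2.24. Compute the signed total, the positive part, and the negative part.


Step 1: Compute signed measure on each set:
  Set 1: -7.2 * 1.68 = -12.096
  Set 2: -3.19 * 2.22 = -7.0818
  Set 3: 0.59 * 2.24 = 1.3216
Step 2: Total signed measure = (-12.096) + (-7.0818) + (1.3216)
     = -17.8562
Step 3: Positive part mu+(X) = sum of positive contributions = 1.3216
Step 4: Negative part mu-(X) = |sum of negative contributions| = 19.1778


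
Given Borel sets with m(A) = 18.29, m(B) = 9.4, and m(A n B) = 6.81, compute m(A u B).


By inclusion-exclusion: m(A u B) = m(A) + m(B) - m(A n B)
= 18.29 + 9.4 - 6.81
= 20.88


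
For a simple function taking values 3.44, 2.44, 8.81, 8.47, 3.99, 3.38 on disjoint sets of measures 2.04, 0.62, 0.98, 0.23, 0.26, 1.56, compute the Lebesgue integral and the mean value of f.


Step 1: Integral = sum(value_i * measure_i)
= 3.44*2.04 + 2.44*0.62 + 8.81*0.98 + 8.47*0.23 + 3.99*0.26 + 3.38*1.56
= 7.0176 + 1.5128 + 8.6338 + 1.9481 + 1.0374 + 5.2728
= 25.4225
Step 2: Total measure of domain = 2.04 + 0.62 + 0.98 + 0.23 + 0.26 + 1.56 = 5.69
Step 3: Average value = 25.4225 / 5.69 = 4.467926


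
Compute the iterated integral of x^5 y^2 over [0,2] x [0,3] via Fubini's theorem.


By Fubini's theorem, the double integral factors as a product of single integrals:
Step 1: integral_0^2 x^5 dx = [x^6/6] from 0 to 2
     = 2^6/6 = 10.666667
Step 2: integral_0^3 y^2 dy = [y^3/3] from 0 to 3
     = 3^3/3 = 9
Step 3: Double integral = 10.666667 * 9 = 96


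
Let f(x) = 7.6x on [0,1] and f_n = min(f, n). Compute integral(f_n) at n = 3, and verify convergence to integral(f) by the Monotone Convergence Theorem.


f(x) = 7.6x on [0,1]; f_n(x) = min(7.6x, n). At n = 3:
Step 1: f(x) reaches 3 at x = 3/7.6 = 0.394737
Step 2: integral(f_3) = integral(7.6x, 0, 0.394737) + integral(3, 0.394737, 1)
       = 7.6*0.394737^2/2 + 3*(1 - 0.394737)
       = 0.592105 + 1.815789
       = 2.407895
Step 3: As n -> infinity, f_n increases to f, so by MCT integral(f_n) -> integral(f) = 7.6/2 = 3.8.
Convergence: integral(f_3) = 2.407895 -> 3.8 as n -> infinity


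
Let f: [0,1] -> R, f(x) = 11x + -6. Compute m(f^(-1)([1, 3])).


f^(-1)([1, 3]) = {x : 1 <= 11x + -6 <= 3}
Solving: (1 - -6)/11 <= x <= (3 - -6)/11
= [0.636364, 0.818182]
Intersecting with [0,1]: [0.636364, 0.818182]
Measure = 0.818182 - 0.636364 = 0.181818


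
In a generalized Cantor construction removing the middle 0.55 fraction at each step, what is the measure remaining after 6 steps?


Step 1: At each step, fraction remaining = 1 - 0.55 = 0.45
Step 2: After 6 steps, measure = (0.45)^6
Step 3: Computing the power step by step:
  After step 1: 0.45
  After step 2: 0.2025
  After step 3: 0.091125
  After step 4: 0.041006
  After step 5: 0.018453
  ...
Result = 0.008304


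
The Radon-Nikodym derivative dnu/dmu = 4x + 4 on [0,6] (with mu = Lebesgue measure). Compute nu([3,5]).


nu(A) = integral_A (dnu/dmu) dmu = integral_3^5 (4x + 4) dx
Step 1: Antiderivative F(x) = (4/2)x^2 + 4x
Step 2: F(5) = (4/2)*5^2 + 4*5 = 50 + 20 = 70
Step 3: F(3) = (4/2)*3^2 + 4*3 = 18 + 12 = 30
Step 4: nu([3,5]) = F(5) - F(3) = 70 - 30 = 40


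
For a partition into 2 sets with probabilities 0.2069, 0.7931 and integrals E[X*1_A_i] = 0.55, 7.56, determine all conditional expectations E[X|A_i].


For each cell A_i: E[X|A_i] = E[X*1_A_i] / P(A_i)
Step 1: E[X|A_1] = 0.55 / 0.2069 = 2.658289
Step 2: E[X|A_2] = 7.56 / 0.7931 = 9.532215
Verification: E[X] = sum E[X*1_A_i] = 0.55 + 7.56 = 8.11


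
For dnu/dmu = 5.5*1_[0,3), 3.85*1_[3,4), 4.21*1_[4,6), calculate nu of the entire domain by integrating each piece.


Integrate each piece of the Radon-Nikodym derivative:
Step 1: integral_0^3 5.5 dx = 5.5*(3-0) = 5.5*3 = 16.5
Step 2: integral_3^4 3.85 dx = 3.85*(4-3) = 3.85*1 = 3.85
Step 3: integral_4^6 4.21 dx = 4.21*(6-4) = 4.21*2 = 8.42
Total: 16.5 + 3.85 + 8.42 = 28.77


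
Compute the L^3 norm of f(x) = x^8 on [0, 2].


Step 1: ||f||_3 = (integral_0^2 |x^8|^3 dx)^(1/3)
     = (integral_0^2 x^24 dx)^(1/3)
Step 2: integral_0^2 x^24 dx = [x^25/(25)] from 0 to 2 = 2^25/25
     = 33554432/25 = 1.342177e+06
Step 3: ||f||_3 = (1.342177e+06)^(1/3) = 110.307056


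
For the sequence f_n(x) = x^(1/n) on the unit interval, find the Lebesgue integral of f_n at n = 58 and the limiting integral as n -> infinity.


At n = 58: f_58(x) = x^(1/58).
Step 1: integral(x^(1/58), 0, 1) = [x^(1/58+1) / (1/58+1)] from 0 to 1
     = 1 / (1/58 + 1) = 1 / ((58+1)/58) = 58/(58+1)
     = 58/59 = 0.983051
Step 2: As n -> infinity, f_n(x) = x^(1/n) -> 1 for x in (0,1], and f_n is increasing in n.
By MCT, lim_n integral(f_n) = integral(lim_n f_n) = integral(1, 0, 1) = 1.
Step 3: Verify convergence: 58/59 = 0.983051 -> 1


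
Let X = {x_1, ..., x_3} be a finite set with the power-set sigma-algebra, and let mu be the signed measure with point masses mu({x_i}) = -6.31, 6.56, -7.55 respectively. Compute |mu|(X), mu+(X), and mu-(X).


Step 1: Every measurable set is a union of atoms (the cells / points), so a Hahn decomposition is
  obtained by grouping atoms by sign: P = union of atoms with mu > 0, N = union of the remaining atoms.
  Atoms in P (indices): 2;  atoms in N (indices): 1, 3
  Positive values: 6.56
  Negative values: -6.31, -7.55
Step 2: mu+(X) = mu(P) = sum of positive atom values = 6.56
Step 3: mu-(X) = -mu(N) = sum of |negative atom values| = 13.86
Step 4: |mu|(X) = mu+(X) + mu-(X) = 6.56 + 13.86 = 20.42


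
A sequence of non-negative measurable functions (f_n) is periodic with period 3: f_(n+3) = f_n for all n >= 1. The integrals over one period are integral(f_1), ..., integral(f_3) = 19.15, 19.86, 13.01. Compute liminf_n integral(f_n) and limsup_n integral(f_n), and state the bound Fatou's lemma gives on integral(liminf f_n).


The sequence (integral(f_n)) is periodic with period 3, repeating the values 19.15, 19.86, 13.01 indefinitely.
Step 1: For a periodic sequence, every tail (a_m, a_(m+1), ...) contains all 3 period values infinitely often.
Step 2: Hence inf of every tail = min of the period values = min(19.15, 19.86, 13.01) = 13.01.
        liminf_n integral(f_n) = sup over m of (inf of tail from m) = 13.01.
Step 3: Similarly sup of every tail = max of the period values = 19.86.
        limsup_n integral(f_n) = 19.86.
Step 4: Fatou's lemma: integral(liminf_n f_n) <= liminf_n integral(f_n) = 13.01.
        So the integral of the pointwise liminf is at most 13.01.


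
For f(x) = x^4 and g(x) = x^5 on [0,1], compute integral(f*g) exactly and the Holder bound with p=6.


Step 1: Exact integral of f*g = integral(x^9, 0, 1) = 1/10
     = 0.1
Step 2: Holder bound with p=6, q=1.2:
  ||f||_p = (integral x^24 dx)^(1/6) = (1/25)^(1/6) = 0.584804
  ||g||_q = (integral x^6 dx)^(1/1.2) = (1/7)^(1/1.2) = 0.197584
Step 3: Holder bound = ||f||_p * ||g||_q = 0.584804 * 0.197584 = 0.115548
Verification: 0.1 <= 0.115548 (Holder holds)


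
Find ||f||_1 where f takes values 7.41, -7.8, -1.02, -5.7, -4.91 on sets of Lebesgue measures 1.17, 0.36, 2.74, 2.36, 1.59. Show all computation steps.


Step 1: Compute |f_i|^1 for each value:
  |7.41|^1 = 7.41
  |-7.8|^1 = 7.8
  |-1.02|^1 = 1.02
  |-5.7|^1 = 5.7
  |-4.91|^1 = 4.91
Step 2: Multiply by measures and sum:
  7.41 * 1.17 = 8.6697
  7.8 * 0.36 = 2.808
  1.02 * 2.74 = 2.7948
  5.7 * 2.36 = 13.452
  4.91 * 1.59 = 7.8069
Sum = 8.6697 + 2.808 + 2.7948 + 13.452 + 7.8069 = 35.5314
Step 3: Take the p-th root:
||f||_1 = (35.5314)^(1/1) = 35.5314


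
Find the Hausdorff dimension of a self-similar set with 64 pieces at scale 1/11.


For a self-similar set with N copies scaled by 1/r:
dim_H = log(N)/log(r) = log(64)/log(11)
= 4.158883/2.397895
= 1.734389


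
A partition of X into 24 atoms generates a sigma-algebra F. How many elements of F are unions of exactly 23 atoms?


Each element of F is a union of some subset of the 24 atoms.
Elements that are unions of exactly 23 atoms correspond to 23-element subsets of the 24 atoms.
Count = C(24, 23) = 24! / (23! * 1!) = 24.


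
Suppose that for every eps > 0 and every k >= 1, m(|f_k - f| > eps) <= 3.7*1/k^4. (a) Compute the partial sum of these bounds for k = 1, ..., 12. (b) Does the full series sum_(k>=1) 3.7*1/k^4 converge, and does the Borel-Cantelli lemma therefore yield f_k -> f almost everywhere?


Step 1: List the terms 3.7*1/k^4 for k = 1 to 12:
  k=1: 3.7
  k=2: 0.23125
  k=3: 0.045679
  k=4: 0.014453
  k=5: 0.00592
  k=6: 0.002855
  k=7: 0.001541
  k=8: 9.033203e-04
  k=9: 5.639384e-04
  k=10: 3.700000e-04
  k=11: 2.527150e-04
  k=12: 1.784336e-04
Step 2: Partial sum = 3.7 + 0.23125 + 0.045679 + 0.014453 + 0.00592 + 0.002855 + 0.001541 + 9.033203e-04 + 5.639384e-04 + 3.700000e-04 + 2.527150e-04 + 1.784336e-04
     = 4.003967
Step 3: The full series sum_(k>=1) 3.7*1/k^4 converges (p-series with p = 4 > 1; a constant multiple of a convergent series converges).
Step 4: Fix eps > 0. Since sum_k m(|f_k - f| > eps) < infinity, the Borel-Cantelli lemma gives
        m(limsup_k {|f_k - f| > eps}) = 0, i.e. for a.e. x, |f_k(x) - f(x)| <= eps for all large k.
        Applying this with eps = 1/j for j = 1, 2, ... and intersecting the countably many full-measure sets,
        for a.e. x we get limsup_k |f_k(x) - f(x)| <= 1/j for every j, hence f_k -> f almost everywhere.
Conclusion: series converges; Borel-Cantelli yields f_k -> f a.e.


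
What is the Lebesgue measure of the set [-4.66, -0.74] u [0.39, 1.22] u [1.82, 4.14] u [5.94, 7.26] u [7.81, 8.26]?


For pairwise disjoint intervals, m(union) = sum of lengths.
= (-0.74 - -4.66) + (1.22 - 0.39) + (4.14 - 1.82) + (7.26 - 5.94) + (8.26 - 7.81)
= 3.92 + 0.83 + 2.32 + 1.32 + 0.45
= 8.84


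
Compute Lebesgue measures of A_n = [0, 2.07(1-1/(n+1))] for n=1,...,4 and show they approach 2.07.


By continuity of measure from below: if A_n increases to A, then m(A_n) -> m(A).
Here A = [0, 2.07], so m(A) = 2.07
Step 1: a_1 = 2.07*(1 - 1/2) = 1.035, m(A_1) = 1.035
Step 2: a_2 = 2.07*(1 - 1/3) = 1.38, m(A_2) = 1.38
Step 3: a_3 = 2.07*(1 - 1/4) = 1.5525, m(A_3) = 1.5525
Step 4: a_4 = 2.07*(1 - 1/5) = 1.656, m(A_4) = 1.656
Limit: m(A_n) -> m([0,2.07]) = 2.07


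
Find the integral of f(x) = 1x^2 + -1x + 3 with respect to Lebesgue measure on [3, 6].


The Lebesgue integral of a Riemann-integrable function agrees with the Riemann integral.
Antiderivative F(x) = (1/3)x^3 + (-1/2)x^2 + 3x
F(6) = (1/3)*6^3 + (-1/2)*6^2 + 3*6
     = (1/3)*216 + (-1/2)*36 + 3*6
     = 72 + -18 + 18
     = 72
F(3) = 13.5
Integral = F(6) - F(3) = 72 - 13.5 = 58.5


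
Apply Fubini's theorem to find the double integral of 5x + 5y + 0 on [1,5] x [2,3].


By Fubini, integrate in x first, then y.
Step 1: Fix y, integrate over x in [1,5]:
  integral(5x + 5y + 0, x=1..5)
  = 5*(5^2 - 1^2)/2 + (5y + 0)*(5 - 1)
  = 60 + (5y + 0)*4
  = 60 + 20y + 0
  = 60 + 20y
Step 2: Integrate over y in [2,3]:
  integral(60 + 20y, y=2..3)
  = 60*1 + 20*(3^2 - 2^2)/2
  = 60 + 50
  = 110


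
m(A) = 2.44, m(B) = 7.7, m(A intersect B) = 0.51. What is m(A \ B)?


m(A \ B) = m(A) - m(A n B)
= 2.44 - 0.51
= 1.93


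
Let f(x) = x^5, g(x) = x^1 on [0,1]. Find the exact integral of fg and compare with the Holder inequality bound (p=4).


Step 1: Exact integral of f*g = integral(x^6, 0, 1) = 1/7
     = 0.142857
Step 2: Holder bound with p=4, q=1.333333:
  ||f||_p = (integral x^20 dx)^(1/4) = (1/21)^(1/4) = 0.467138
  ||g||_q = (integral x^1.333333 dx)^(1/1.333333) = (1/2.333333)^(1/1.333333) = 0.529685
Step 3: Holder bound = ||f||_p * ||g||_q = 0.467138 * 0.529685 = 0.247436
Verification: 0.142857 <= 0.247436 (Holder holds)


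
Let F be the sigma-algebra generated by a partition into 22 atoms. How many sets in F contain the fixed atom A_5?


Each element of F is a union of some subset S of the 22 atoms.
The element contains A_5 iff A_5 is in S.
So we count subsets S of {A_1,...,A_22} with A_5 in S: choose freely among the other 21 atoms.
Count = 2^(22-1) = 2^21 = 2097152.


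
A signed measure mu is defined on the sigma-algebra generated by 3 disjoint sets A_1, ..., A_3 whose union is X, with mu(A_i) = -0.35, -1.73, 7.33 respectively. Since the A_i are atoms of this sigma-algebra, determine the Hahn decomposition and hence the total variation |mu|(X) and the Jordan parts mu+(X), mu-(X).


Step 1: Every measurable set is a union of atoms (the cells / points), so a Hahn decomposition is
  obtained by grouping atoms by sign: P = union of atoms with mu > 0, N = union of the remaining atoms.
  Atoms in P (indices): 3;  atoms in N (indices): 1, 2
  Positive values: 7.33
  Negative values: -0.35, -1.73
Step 2: mu+(X) = mu(P) = sum of positive atom values = 7.33
Step 3: mu-(X) = -mu(N) = sum of |negative atom values| = 2.08
Step 4: |mu|(X) = mu+(X) + mu-(X) = 7.33 + 2.08 = 9.41


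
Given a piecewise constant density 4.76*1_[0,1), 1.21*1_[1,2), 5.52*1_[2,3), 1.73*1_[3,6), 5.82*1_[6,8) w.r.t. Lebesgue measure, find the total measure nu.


Integrate each piece of the Radon-Nikodym derivative:
Step 1: integral_0^1 4.76 dx = 4.76*(1-0) = 4.76*1 = 4.76
Step 2: integral_1^2 1.21 dx = 1.21*(2-1) = 1.21*1 = 1.21
Step 3: integral_2^3 5.52 dx = 5.52*(3-2) = 5.52*1 = 5.52
Step 4: integral_3^6 1.73 dx = 1.73*(6-3) = 1.73*3 = 5.19
Step 5: integral_6^8 5.82 dx = 5.82*(8-6) = 5.82*2 = 11.64
Total: 4.76 + 1.21 + 5.52 + 5.19 + 11.64 = 28.32


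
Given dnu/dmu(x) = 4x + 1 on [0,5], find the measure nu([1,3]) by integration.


nu(A) = integral_A (dnu/dmu) dmu = integral_1^3 (4x + 1) dx
Step 1: Antiderivative F(x) = (4/2)x^2 + 1x
Step 2: F(3) = (4/2)*3^2 + 1*3 = 18 + 3 = 21
Step 3: F(1) = (4/2)*1^2 + 1*1 = 2 + 1 = 3
Step 4: nu([1,3]) = F(3) - F(1) = 21 - 3 = 18


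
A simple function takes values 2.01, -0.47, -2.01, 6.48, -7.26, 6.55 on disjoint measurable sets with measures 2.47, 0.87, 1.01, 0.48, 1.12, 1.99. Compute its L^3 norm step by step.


Step 1: Compute |f_i|^3 for each value:
  |2.01|^3 = 8.120601
  |-0.47|^3 = 0.103823
  |-2.01|^3 = 8.120601
  |6.48|^3 = 272.097792
  |-7.26|^3 = 382.657176
  |6.55|^3 = 281.011375
Step 2: Multiply by measures and sum:
  8.120601 * 2.47 = 20.057884
  0.103823 * 0.87 = 0.090326
  8.120601 * 1.01 = 8.201807
  272.097792 * 0.48 = 130.60694
  382.657176 * 1.12 = 428.576037
  281.011375 * 1.99 = 559.212636
Sum = 20.057884 + 0.090326 + 8.201807 + 130.60694 + 428.576037 + 559.212636 = 1146.745631
Step 3: Take the p-th root:
||f||_3 = (1146.745631)^(1/3) = 10.467003


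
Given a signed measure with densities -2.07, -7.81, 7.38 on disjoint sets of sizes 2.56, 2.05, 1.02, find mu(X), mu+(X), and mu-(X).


Step 1: Compute signed measure on each set:
  Set 1: -2.07 * 2.56 = -5.2992
  Set 2: -7.81 * 2.05 = -16.0105
  Set 3: 7.38 * 1.02 = 7.5276
Step 2: Total signed measure = (-5.2992) + (-16.0105) + (7.5276)
     = -13.7821
Step 3: Positive part mu+(X) = sum of positive contributions = 7.5276
Step 4: Negative part mu-(X) = |sum of negative contributions| = 21.3097


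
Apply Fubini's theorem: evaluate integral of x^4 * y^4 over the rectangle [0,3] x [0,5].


By Fubini's theorem, the double integral factors as a product of single integrals:
Step 1: integral_0^3 x^4 dx = [x^5/5] from 0 to 3
     = 3^5/5 = 48.6
Step 2: integral_0^5 y^4 dy = [y^5/5] from 0 to 5
     = 5^5/5 = 625
Step 3: Double integral = 48.6 * 625 = 30375


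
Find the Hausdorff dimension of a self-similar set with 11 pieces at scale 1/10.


For a self-similar set with N copies scaled by 1/r:
dim_H = log(N)/log(r) = log(11)/log(10)
= 2.397895/2.302585
= 1.041393


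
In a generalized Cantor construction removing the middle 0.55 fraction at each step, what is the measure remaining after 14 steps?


Step 1: At each step, fraction remaining = 1 - 0.55 = 0.45
Step 2: After 14 steps, measure = (0.45)^14
Result = 1.396289e-05


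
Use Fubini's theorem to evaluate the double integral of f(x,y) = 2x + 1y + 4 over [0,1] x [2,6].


By Fubini, integrate in x first, then y.
Step 1: Fix y, integrate over x in [0,1]:
  integral(2x + 1y + 4, x=0..1)
  = 2*(1^2 - 0^2)/2 + (1y + 4)*(1 - 0)
  = 1 + (1y + 4)*1
  = 1 + 1y + 4
  = 5 + 1y
Step 2: Integrate over y in [2,6]:
  integral(5 + 1y, y=2..6)
  = 5*4 + 1*(6^2 - 2^2)/2
  = 20 + 16
  = 36


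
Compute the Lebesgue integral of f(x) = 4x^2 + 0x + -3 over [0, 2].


The Lebesgue integral of a Riemann-integrable function agrees with the Riemann integral.
Antiderivative F(x) = (4/3)x^3 + (0/2)x^2 + -3x
F(2) = (4/3)*2^3 + (0/2)*2^2 + -3*2
     = (4/3)*8 + (0/2)*4 + -3*2
     = 10.666667 + 0.0 + -6
     = 4.666667
F(0) = 0.0
Integral = F(2) - F(0) = 4.666667 - 0.0 = 4.666667


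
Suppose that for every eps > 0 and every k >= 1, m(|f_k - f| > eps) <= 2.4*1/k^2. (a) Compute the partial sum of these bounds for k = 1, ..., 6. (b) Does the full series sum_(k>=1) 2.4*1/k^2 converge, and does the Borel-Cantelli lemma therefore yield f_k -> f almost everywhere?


Step 1: List the terms 2.4*1/k^2 for k = 1 to 6:
  k=1: 2.4
  k=2: 0.6
  k=3: 0.266667
  k=4: 0.15
  k=5: 0.096
  k=6: 0.066667
Step 2: Partial sum = 2.4 + 0.6 + 0.266667 + 0.15 + 0.096 + 0.066667
     = 3.579333
Step 3: The full series sum_(k>=1) 2.4*1/k^2 converges (p-series with p = 2 > 1; a constant multiple of a convergent series converges).
Step 4: Fix eps > 0. Since sum_k m(|f_k - f| > eps) < infinity, the Borel-Cantelli lemma gives
        m(limsup_k {|f_k - f| > eps}) = 0, i.e. for a.e. x, |f_k(x) - f(x)| <= eps for all large k.
        Applying this with eps = 1/j for j = 1, 2, ... and intersecting the countably many full-measure sets,
        for a.e. x we get limsup_k |f_k(x) - f(x)| <= 1/j for every j, hence f_k -> f almost everywhere.
Conclusion: series converges; Borel-Cantelli yields f_k -> f a.e.


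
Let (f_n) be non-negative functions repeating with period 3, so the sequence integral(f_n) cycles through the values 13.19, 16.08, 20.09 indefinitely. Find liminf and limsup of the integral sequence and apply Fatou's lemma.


The sequence (integral(f_n)) is periodic with period 3, repeating the values 13.19, 16.08, 20.09 indefinitely.
Step 1: For a periodic sequence, every tail (a_m, a_(m+1), ...) contains all 3 period values infinitely often.
Step 2: Hence inf of every tail = min of the period values = min(13.19, 16.08, 20.09) = 13.19.
        liminf_n integral(f_n) = sup over m of (inf of tail from m) = 13.19.
Step 3: Similarly sup of every tail = max of the period values = 20.09.
        limsup_n integral(f_n) = 20.09.
Step 4: Fatou's lemma: integral(liminf_n f_n) <= liminf_n integral(f_n) = 13.19.
        So the integral of the pointwise liminf is at most 13.19.


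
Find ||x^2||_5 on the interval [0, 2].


Step 1: ||f||_5 = (integral_0^2 |x^2|^5 dx)^(1/5)
     = (integral_0^2 x^10 dx)^(1/5)
Step 2: integral_0^2 x^10 dx = [x^11/(11)] from 0 to 2 = 2^11/11
     = 2048/11 = 186.181818
Step 3: ||f||_5 = (186.181818)^(1/5) = 2.844379


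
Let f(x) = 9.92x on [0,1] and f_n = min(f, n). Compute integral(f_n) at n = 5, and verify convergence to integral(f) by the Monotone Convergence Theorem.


f(x) = 9.92x on [0,1]; f_n(x) = min(9.92x, n). At n = 5:
Step 1: f(x) reaches 5 at x = 5/9.92 = 0.504032
Step 2: integral(f_5) = integral(9.92x, 0, 0.504032) + integral(5, 0.504032, 1)
       = 9.92*0.504032^2/2 + 5*(1 - 0.504032)
       = 1.260081 + 2.479839
       = 3.739919
Step 3: As n -> infinity, f_n increases to f, so by MCT integral(f_n) -> integral(f) = 9.92/2 = 4.96.
Convergence: integral(f_5) = 3.739919 -> 4.96 as n -> infinity


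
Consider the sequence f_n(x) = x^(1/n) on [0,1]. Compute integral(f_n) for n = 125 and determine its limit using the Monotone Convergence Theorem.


At n = 125: f_125(x) = x^(1/125).
Step 1: integral(x^(1/125), 0, 1) = [x^(1/125+1) / (1/125+1)] from 0 to 1
     = 1 / (1/125 + 1) = 1 / ((125+1)/125) = 125/(125+1)
     = 125/126 = 0.992063
Step 2: As n -> infinity, f_n(x) = x^(1/n) -> 1 for x in (0,1], and f_n is increasing in n.
By MCT, lim_n integral(f_n) = integral(lim_n f_n) = integral(1, 0, 1) = 1.
Step 3: Verify convergence: 125/126 = 0.992063 -> 1


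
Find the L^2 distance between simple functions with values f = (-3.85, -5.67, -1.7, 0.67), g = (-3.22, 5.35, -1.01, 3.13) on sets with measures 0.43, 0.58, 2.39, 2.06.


Step 1: Compute differences f_i - g_i:
  -3.85 - -3.22 = -0.63
  -5.67 - 5.35 = -11.02
  -1.7 - -1.01 = -0.69
  0.67 - 3.13 = -2.46
Step 2: Compute |diff|^2 * measure for each set:
  |-0.63|^2 * 0.43 = 0.3969 * 0.43 = 0.170667
  |-11.02|^2 * 0.58 = 121.4404 * 0.58 = 70.435432
  |-0.69|^2 * 2.39 = 0.4761 * 2.39 = 1.137879
  |-2.46|^2 * 2.06 = 6.0516 * 2.06 = 12.466296
Step 3: Sum = 84.210274
Step 4: ||f-g||_2 = (84.210274)^(1/2) = 9.176616


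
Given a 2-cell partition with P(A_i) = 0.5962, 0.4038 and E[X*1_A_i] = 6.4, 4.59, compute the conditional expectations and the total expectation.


For each cell A_i: E[X|A_i] = E[X*1_A_i] / P(A_i)
Step 1: E[X|A_1] = 6.4 / 0.5962 = 10.734653
Step 2: E[X|A_2] = 4.59 / 0.4038 = 11.367013
Verification: E[X] = sum E[X*1_A_i] = 6.4 + 4.59 = 10.99


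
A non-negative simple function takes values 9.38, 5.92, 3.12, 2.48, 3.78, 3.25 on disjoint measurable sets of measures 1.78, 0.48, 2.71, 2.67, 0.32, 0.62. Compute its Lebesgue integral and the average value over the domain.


Step 1: Integral = sum(value_i * measure_i)
= 9.38*1.78 + 5.92*0.48 + 3.12*2.71 + 2.48*2.67 + 3.78*0.32 + 3.25*0.62
= 16.6964 + 2.8416 + 8.4552 + 6.6216 + 1.2096 + 2.015
= 37.8394
Step 2: Total measure of domain = 1.78 + 0.48 + 2.71 + 2.67 + 0.32 + 0.62 = 8.58
Step 3: Average value = 37.8394 / 8.58 = 4.410186


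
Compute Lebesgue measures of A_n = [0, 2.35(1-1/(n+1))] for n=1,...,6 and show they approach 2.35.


By continuity of measure from below: if A_n increases to A, then m(A_n) -> m(A).
Here A = [0, 2.35], so m(A) = 2.35
Step 1: a_1 = 2.35*(1 - 1/2) = 1.175, m(A_1) = 1.175
Step 2: a_2 = 2.35*(1 - 1/3) = 1.5667, m(A_2) = 1.5667
Step 3: a_3 = 2.35*(1 - 1/4) = 1.7625, m(A_3) = 1.7625
Step 4: a_4 = 2.35*(1 - 1/5) = 1.88, m(A_4) = 1.88
Step 5: a_5 = 2.35*(1 - 1/6) = 1.9583, m(A_5) = 1.9583
Step 6: a_6 = 2.35*(1 - 1/7) = 2.0143, m(A_6) = 2.0143
Limit: m(A_n) -> m([0,2.35]) = 2.35


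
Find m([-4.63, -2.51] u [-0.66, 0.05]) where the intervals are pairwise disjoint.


For pairwise disjoint intervals, m(union) = sum of lengths.
= (-2.51 - -4.63) + (0.05 - -0.66)
= 2.12 + 0.71
= 2.83


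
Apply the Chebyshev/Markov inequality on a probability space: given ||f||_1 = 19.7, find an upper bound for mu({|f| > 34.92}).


Chebyshev/Markov inequality: mu(|f| > eps) <= (||f||_p / eps)^p
Step 1: ||f||_1 / eps = 19.7 / 34.92 = 0.564147
Step 2: Raise to power p = 1:
  (0.564147)^1 = 0.564147
Step 3: Therefore mu(|f| > 34.92) <= 0.564147


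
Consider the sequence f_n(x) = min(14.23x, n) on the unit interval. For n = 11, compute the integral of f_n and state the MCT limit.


f(x) = 14.23x on [0,1]; f_n(x) = min(14.23x, n). At n = 11:
Step 1: f(x) reaches 11 at x = 11/14.23 = 0.773015
Step 2: integral(f_11) = integral(14.23x, 0, 0.773015) + integral(11, 0.773015, 1)
       = 14.23*0.773015^2/2 + 11*(1 - 0.773015)
       = 4.251581 + 2.496838
       = 6.748419
Step 3: As n -> infinity, f_n increases to f, so by MCT integral(f_n) -> integral(f) = 14.23/2 = 7.115.
Convergence: integral(f_11) = 6.748419 -> 7.115 as n -> infinity


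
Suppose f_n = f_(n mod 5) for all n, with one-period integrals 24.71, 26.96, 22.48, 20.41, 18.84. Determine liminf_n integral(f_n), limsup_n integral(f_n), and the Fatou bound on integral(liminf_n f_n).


The sequence (integral(f_n)) is periodic with period 5, repeating the values 24.71, 26.96, 22.48, 20.41, 18.84 indefinitely.
Step 1: For a periodic sequence, every tail (a_m, a_(m+1), ...) contains all 5 period values infinitely often.
Step 2: Hence inf of every tail = min of the period values = min(24.71, 26.96, 22.48, 20.41, 18.84) = 18.84.
        liminf_n integral(f_n) = sup over m of (inf of tail from m) = 18.84.
Step 3: Similarly sup of every tail = max of the period values = 26.96.
        limsup_n integral(f_n) = 26.96.
Step 4: Fatou's lemma: integral(liminf_n f_n) <= liminf_n integral(f_n) = 18.84.
        So the integral of the pointwise liminf is at most 18.84.


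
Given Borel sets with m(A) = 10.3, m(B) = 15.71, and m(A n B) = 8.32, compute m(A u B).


By inclusion-exclusion: m(A u B) = m(A) + m(B) - m(A n B)
= 10.3 + 15.71 - 8.32
= 17.69


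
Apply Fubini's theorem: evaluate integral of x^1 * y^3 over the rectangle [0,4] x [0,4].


By Fubini's theorem, the double integral factors as a product of single integrals:
Step 1: integral_0^4 x^1 dx = [x^2/2] from 0 to 4
     = 4^2/2 = 8
Step 2: integral_0^4 y^3 dy = [y^4/4] from 0 to 4
     = 4^4/4 = 64
Step 3: Double integral = 8 * 64 = 512


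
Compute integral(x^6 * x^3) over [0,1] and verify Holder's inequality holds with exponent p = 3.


Step 1: Exact integral of f*g = integral(x^9, 0, 1) = 1/10
     = 0.1
Step 2: Holder bound with p=3, q=1.5:
  ||f||_p = (integral x^18 dx)^(1/3) = (1/19)^(1/3) = 0.374756
  ||g||_q = (integral x^4.5 dx)^(1/1.5) = (1/5.5)^(1/1.5) = 0.320941
Step 3: Holder bound = ||f||_p * ||g||_q = 0.374756 * 0.320941 = 0.120275
Verification: 0.1 <= 0.120275 (Holder holds)


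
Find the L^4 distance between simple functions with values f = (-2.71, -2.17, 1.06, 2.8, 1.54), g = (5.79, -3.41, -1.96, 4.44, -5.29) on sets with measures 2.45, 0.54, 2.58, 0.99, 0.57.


Step 1: Compute differences f_i - g_i:
  -2.71 - 5.79 = -8.5
  -2.17 - -3.41 = 1.24
  1.06 - -1.96 = 3.02
  2.8 - 4.44 = -1.64
  1.54 - -5.29 = 6.83
Step 2: Compute |diff|^4 * measure for each set:
  |-8.5|^4 * 2.45 = 5220.0625 * 2.45 = 12789.153125
  |1.24|^4 * 0.54 = 2.364214 * 0.54 = 1.276675
  |3.02|^4 * 2.58 = 83.181696 * 2.58 = 214.608776
  |-1.64|^4 * 0.99 = 7.233948 * 0.99 = 7.161609
  |6.83|^4 * 0.57 = 2176.119871 * 0.57 = 1240.388327
Step 3: Sum = 14252.588512
Step 4: ||f-g||_4 = (14252.588512)^(1/4) = 10.926308


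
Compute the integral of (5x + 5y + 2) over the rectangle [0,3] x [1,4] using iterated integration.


By Fubini, integrate in x first, then y.
Step 1: Fix y, integrate over x in [0,3]:
  integral(5x + 5y + 2, x=0..3)
  = 5*(3^2 - 0^2)/2 + (5y + 2)*(3 - 0)
  = 22.5 + (5y + 2)*3
  = 22.5 + 15y + 6
  = 28.5 + 15y
Step 2: Integrate over y in [1,4]:
  integral(28.5 + 15y, y=1..4)
  = 28.5*3 + 15*(4^2 - 1^2)/2
  = 85.5 + 112.5
  = 198
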